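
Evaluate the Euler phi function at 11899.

Factor: 11899 = 73 · 163.
φ(11899) = (73−1) · (163−1) = 72 · 162 = 11664.

11664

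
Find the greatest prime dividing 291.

97

291 = 3 · 97
97 is prime.
So 291 = 3 · 97; the largest prime factor is 97.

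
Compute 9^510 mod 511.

9^1 ≡ 9 (mod 511)
9^2 ≡ 9^2 = 81 ≡ 81 (mod 511)
9^4 ≡ 81^2 = 6561 ≡ 429 (mod 511)
9^8 ≡ 429^2 = 184041 ≡ 81 (mod 511)
9^16 ≡ 81^2 = 6561 ≡ 429 (mod 511)
9^32 ≡ 429^2 = 184041 ≡ 81 (mod 511)
9^64 ≡ 81^2 = 6561 ≡ 429 (mod 511)
9^128 ≡ 429^2 = 184041 ≡ 81 (mod 511)
9^256 ≡ 81^2 = 6561 ≡ 429 (mod 511)
510 = 256 + 128 + 64 + 32 + 16 + 8 + 4 + 2 in binary powers of 2.
So 9^510 ≡ 429 · 81 · 429 · 81 · 429 · 81 · 429 · 81 ≡ 1 (mod 511).
Since the result is 1, base 9 gives no evidence that 511 is composite.

1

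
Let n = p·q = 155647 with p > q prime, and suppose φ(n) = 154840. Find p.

491

φ(n) = (p−1)(q−1) = n − (p+q) + 1, so p + q = 155647 − 154840 + 1 = 808.
p and q are the roots of t² − 808t + 155647 = 0.
Discriminant: 808² − 4·155647 = 652864 − 622588 = 30276; √30276 = 174.
q = (808 − 174)/2 = 317, p = (808 + 174)/2 = 491.
Check: 317 · 491 = 155647.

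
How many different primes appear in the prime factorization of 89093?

89093 = 41^2 · 53
89093 = 41^2 · 53, which has 2 distinct prime factors.

2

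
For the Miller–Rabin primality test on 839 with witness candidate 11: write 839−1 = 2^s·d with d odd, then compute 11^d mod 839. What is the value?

838

839 − 1 = 838 = 2^1 · 419, so d = 419.
11^1 ≡ 11 (mod 839)
11^2 ≡ 11^2 = 121 ≡ 121 (mod 839)
11^4 ≡ 121^2 = 14641 ≡ 378 (mod 839)
11^8 ≡ 378^2 = 142884 ≡ 254 (mod 839)
11^16 ≡ 254^2 = 64516 ≡ 752 (mod 839)
11^32 ≡ 752^2 = 565504 ≡ 18 (mod 839)
11^64 ≡ 18^2 = 324 ≡ 324 (mod 839)
11^128 ≡ 324^2 = 104976 ≡ 101 (mod 839)
11^256 ≡ 101^2 = 10201 ≡ 133 (mod 839)
419 = 256 + 128 + 32 + 2 + 1 in binary powers of 2.
So 11^419 ≡ 133 · 101 · 18 · 121 · 11 ≡ 838 (mod 839).
Since 11^d ≡ 838 (mod 839), base 11 does not prove 839 composite.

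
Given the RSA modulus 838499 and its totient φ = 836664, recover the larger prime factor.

983

φ(n) = (p−1)(q−1) = n − (p+q) + 1, so p + q = 838499 − 836664 + 1 = 1836.
p and q are the roots of t² − 1836t + 838499 = 0.
Discriminant: 1836² − 4·838499 = 3370896 − 3353996 = 16900; √16900 = 130.
q = (1836 − 130)/2 = 853, p = (1836 + 130)/2 = 983.
Check: 853 · 983 = 838499.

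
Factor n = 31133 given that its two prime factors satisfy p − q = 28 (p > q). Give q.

163

Since p = q + 28, we have 31133 = q(q + 28), so q² + 28q − 31133 = 0.
Discriminant: 28² + 4·31133 = 784 + 124532 = 125316; √125316 = 354.
q = (−28 + 354)/2 = 163, and p = q + 28 = 191.
Check: 163 · 191 = 31133.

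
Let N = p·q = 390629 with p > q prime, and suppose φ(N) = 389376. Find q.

577

φ(n) = (p−1)(q−1) = n − (p+q) + 1, so p + q = 390629 − 389376 + 1 = 1254.
p and q are the roots of t² − 1254t + 390629 = 0.
Discriminant: 1254² − 4·390629 = 1572516 − 1562516 = 10000; √10000 = 100.
q = (1254 − 100)/2 = 577, p = (1254 + 100)/2 = 677.
Check: 577 · 677 = 390629.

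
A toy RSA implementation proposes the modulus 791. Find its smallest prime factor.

791 is odd.
Digit sum 17, not divisible by 3.
Ends in 1: not divisible by 5.
7: 791 = 7·113

7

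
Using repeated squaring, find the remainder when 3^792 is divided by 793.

131

3^1 ≡ 3 (mod 793)
3^2 ≡ 3^2 = 9 ≡ 9 (mod 793)
3^4 ≡ 9^2 = 81 ≡ 81 (mod 793)
3^8 ≡ 81^2 = 6561 ≡ 217 (mod 793)
3^16 ≡ 217^2 = 47089 ≡ 302 (mod 793)
3^32 ≡ 302^2 = 91204 ≡ 9 (mod 793)
3^64 ≡ 9^2 = 81 ≡ 81 (mod 793)
3^128 ≡ 81^2 = 6561 ≡ 217 (mod 793)
3^256 ≡ 217^2 = 47089 ≡ 302 (mod 793)
3^512 ≡ 302^2 = 91204 ≡ 9 (mod 793)
792 = 512 + 256 + 16 + 8 in binary powers of 2.
So 3^792 ≡ 9 · 302 · 302 · 217 ≡ 131 (mod 793).
Since 131 ≠ 1, base 3 is a Fermat witness: 793 is composite.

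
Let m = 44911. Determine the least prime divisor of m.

97

44911 is odd.
Digit sum 19, not divisible by 3.
Ends in 1: not divisible by 5.
7: 44911 = 7·6415 + 6
11: 44911 = 11·4082 + 9
13: 44911 = 13·3454 + 9
17: 44911 = 17·2641 + 14
19: 44911 = 19·2363 + 14
23: 44911 = 23·1952 + 15
29: 44911 = 29·1548 + 19
31: 44911 = 31·1448 + 23
37: 44911 = 37·1213 + 30
41: 44911 = 41·1095 + 16
43: 44911 = 43·1044 + 19
47: 44911 = 47·955 + 26
53: 44911 = 53·847 + 20
59: 44911 = 59·761 + 12
61: 44911 = 61·736 + 15
67: 44911 = 67·670 + 21
71: 44911 = 71·632 + 39
73: 44911 = 73·615 + 16
79: 44911 = 79·568 + 39
83: 44911 = 83·541 + 8
89: 44911 = 89·504 + 55
97: 44911 = 97·463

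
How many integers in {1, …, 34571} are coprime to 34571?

34200

Factor: 34571 = 181 · 191.
φ(34571) = (181−1) · (191−1) = 180 · 190 = 34200.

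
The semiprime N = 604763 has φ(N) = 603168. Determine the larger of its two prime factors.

977

φ(n) = (p−1)(q−1) = n − (p+q) + 1, so p + q = 604763 − 603168 + 1 = 1596.
p and q are the roots of t² − 1596t + 604763 = 0.
Discriminant: 1596² − 4·604763 = 2547216 − 2419052 = 128164; √128164 = 358.
q = (1596 − 358)/2 = 619, p = (1596 + 358)/2 = 977.
Check: 619 · 977 = 604763.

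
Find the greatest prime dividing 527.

527 = 17 · 31
31 is prime.
So 527 = 17 · 31; the largest prime factor is 31.

31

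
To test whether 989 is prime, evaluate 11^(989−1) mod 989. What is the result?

441

11^1 ≡ 11 (mod 989)
11^2 ≡ 11^2 = 121 ≡ 121 (mod 989)
11^4 ≡ 121^2 = 14641 ≡ 795 (mod 989)
11^8 ≡ 795^2 = 632025 ≡ 54 (mod 989)
11^16 ≡ 54^2 = 2916 ≡ 938 (mod 989)
11^32 ≡ 938^2 = 879844 ≡ 623 (mod 989)
11^64 ≡ 623^2 = 388129 ≡ 441 (mod 989)
11^128 ≡ 441^2 = 194481 ≡ 637 (mod 989)
11^256 ≡ 637^2 = 405769 ≡ 279 (mod 989)
11^512 ≡ 279^2 = 77841 ≡ 699 (mod 989)
988 = 512 + 256 + 128 + 64 + 16 + 8 + 4 in binary powers of 2.
So 11^988 ≡ 699 · 279 · 637 · 441 · 938 · 54 · 795 ≡ 441 (mod 989).
Since 441 ≠ 1, base 11 is a Fermat witness: 989 is composite.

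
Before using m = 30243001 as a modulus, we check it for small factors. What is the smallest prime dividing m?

30243001 is odd.
Digit sum 13, not divisible by 3.
Ends in 1: not divisible by 5.
7: 30243001 = 7·4320428 + 5
11: 30243001 = 11·2749363 + 8
13: 30243001 = 13·2326384 + 9
17: 30243001 = 17·1779000 + 1
19: 30243001 = 19·1591736 + 17
23: 30243001 = 23·1314913 + 2
29: 30243001 = 29·1042862 + 3
31: 30243001 = 31·975580 + 21
37: 30243001 = 37·817378 + 15
41: 30243001 = 41·737634 + 7
43: 30243001 = 43·703325 + 26
47: 30243001 = 47·643468 + 5
53: 30243001 = 53·570622 + 35
59: 30243001 = 59·512593 + 14
61: 30243001 = 61·495786 + 55
67: 30243001 = 67·451388 + 5
71: 30243001 = 71·425957 + 54
73: 30243001 = 73·414287 + 50
79: 30243001 = 79·382822 + 63
83: 30243001 = 83·364373 + 42
89: 30243001 = 89·339809

89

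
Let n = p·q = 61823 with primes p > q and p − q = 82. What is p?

Since p = q + 82, we have 61823 = q(q + 82), so q² + 82q − 61823 = 0.
Discriminant: 82² + 4·61823 = 6724 + 247292 = 254016; √254016 = 504.
q = (−82 + 504)/2 = 211, and p = q + 82 = 293.
Check: 211 · 293 = 61823.

293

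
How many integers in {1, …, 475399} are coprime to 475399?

Factor: 475399 = 19 · 131 · 191.
φ(475399) = (19−1) · (131−1) · (191−1) = 18 · 130 · 190 = 444600.

444600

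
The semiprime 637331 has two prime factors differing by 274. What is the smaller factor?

673

Since p = q + 274, we have 637331 = q(q + 274), so q² + 274q − 637331 = 0.
Discriminant: 274² + 4·637331 = 75076 + 2549324 = 2624400; √2624400 = 1620.
q = (−274 + 1620)/2 = 673, and p = q + 274 = 947.
Check: 673 · 947 = 637331.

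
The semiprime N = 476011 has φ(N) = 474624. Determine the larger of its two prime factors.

769

φ(n) = (p−1)(q−1) = n − (p+q) + 1, so p + q = 476011 − 474624 + 1 = 1388.
p and q are the roots of t² − 1388t + 476011 = 0.
Discriminant: 1388² − 4·476011 = 1926544 − 1904044 = 22500; √22500 = 150.
q = (1388 − 150)/2 = 619, p = (1388 + 150)/2 = 769.
Check: 619 · 769 = 476011.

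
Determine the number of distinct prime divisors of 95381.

95381 = 11 · 8671
8671 = 13 · 667
667 = 23 · 29
95381 = 11 · 13 · 23 · 29, which has 4 distinct prime factors.

4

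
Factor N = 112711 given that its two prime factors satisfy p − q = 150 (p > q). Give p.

419

Since p = q + 150, we have 112711 = q(q + 150), so q² + 150q − 112711 = 0.
Discriminant: 150² + 4·112711 = 22500 + 450844 = 473344; √473344 = 688.
q = (−150 + 688)/2 = 269, and p = q + 150 = 419.
Check: 269 · 419 = 112711.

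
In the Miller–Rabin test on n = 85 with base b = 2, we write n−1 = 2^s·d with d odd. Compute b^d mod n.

85 − 1 = 84 = 2^2 · 21, so d = 21.
2^1 ≡ 2 (mod 85)
2^2 ≡ 2^2 = 4 ≡ 4 (mod 85)
2^4 ≡ 4^2 = 16 ≡ 16 (mod 85)
2^8 ≡ 16^2 = 256 ≡ 1 (mod 85)
2^16 ≡ 1^2 = 1 ≡ 1 (mod 85)
21 = 16 + 4 + 1 in binary powers of 2.
So 2^21 ≡ 1 · 16 · 2 ≡ 32 (mod 85).
Squaring chain: 32 → 4; never reaches −1, so base 2 is a Miller–Rabin witness that 85 is composite.

32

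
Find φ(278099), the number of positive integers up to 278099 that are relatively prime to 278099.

Factor: 278099 = 47 · 61 · 97.
φ(278099) = (47−1) · (61−1) · (97−1) = 46 · 60 · 96 = 264960.

264960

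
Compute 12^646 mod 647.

1

12^1 ≡ 12 (mod 647)
12^2 ≡ 12^2 = 144 ≡ 144 (mod 647)
12^4 ≡ 144^2 = 20736 ≡ 32 (mod 647)
12^8 ≡ 32^2 = 1024 ≡ 377 (mod 647)
12^16 ≡ 377^2 = 142129 ≡ 436 (mod 647)
12^32 ≡ 436^2 = 190096 ≡ 525 (mod 647)
12^64 ≡ 525^2 = 275625 ≡ 3 (mod 647)
12^128 ≡ 3^2 = 9 ≡ 9 (mod 647)
12^256 ≡ 9^2 = 81 ≡ 81 (mod 647)
12^512 ≡ 81^2 = 6561 ≡ 91 (mod 647)
646 = 512 + 128 + 4 + 2 in binary powers of 2.
So 12^646 ≡ 91 · 9 · 32 · 144 ≡ 1 (mod 647).
Since the result is 1, base 12 gives no evidence that 647 is composite.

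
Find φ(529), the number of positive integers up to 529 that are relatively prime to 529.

Factor: 529 = 23^2.
φ(529) = 23^1·(23−1) = 506.

506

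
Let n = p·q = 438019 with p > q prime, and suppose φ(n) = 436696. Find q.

647

φ(n) = (p−1)(q−1) = n − (p+q) + 1, so p + q = 438019 − 436696 + 1 = 1324.
p and q are the roots of t² − 1324t + 438019 = 0.
Discriminant: 1324² − 4·438019 = 1752976 − 1752076 = 900; √900 = 30.
q = (1324 − 30)/2 = 647, p = (1324 + 30)/2 = 677.
Check: 647 · 677 = 438019.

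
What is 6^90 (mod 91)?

6^1 ≡ 6 (mod 91)
6^2 ≡ 6^2 = 36 ≡ 36 (mod 91)
6^4 ≡ 36^2 = 1296 ≡ 22 (mod 91)
6^8 ≡ 22^2 = 484 ≡ 29 (mod 91)
6^16 ≡ 29^2 = 841 ≡ 22 (mod 91)
6^32 ≡ 22^2 = 484 ≡ 29 (mod 91)
6^64 ≡ 29^2 = 841 ≡ 22 (mod 91)
90 = 64 + 16 + 8 + 2 in binary powers of 2.
So 6^90 ≡ 22 · 22 · 29 · 36 ≡ 64 (mod 91).
Since 64 ≠ 1, base 6 is a Fermat witness: 91 is composite.

64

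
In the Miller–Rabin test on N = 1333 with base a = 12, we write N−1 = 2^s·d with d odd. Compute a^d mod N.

1333 − 1 = 1332 = 2^2 · 333, so d = 333.
12^1 ≡ 12 (mod 1333)
12^2 ≡ 12^2 = 144 ≡ 144 (mod 1333)
12^4 ≡ 144^2 = 20736 ≡ 741 (mod 1333)
12^8 ≡ 741^2 = 549081 ≡ 1218 (mod 1333)
12^16 ≡ 1218^2 = 1483524 ≡ 1228 (mod 1333)
12^32 ≡ 1228^2 = 1507984 ≡ 361 (mod 1333)
12^64 ≡ 361^2 = 130321 ≡ 1020 (mod 1333)
12^128 ≡ 1020^2 = 1040400 ≡ 660 (mod 1333)
12^256 ≡ 660^2 = 435600 ≡ 1042 (mod 1333)
333 = 256 + 64 + 8 + 4 + 1 in binary powers of 2.
So 12^333 ≡ 1042 · 1020 · 1218 · 741 · 12 ≡ 457 (mod 1333).
Squaring chain: 457 → 901; never reaches −1, so base 12 is a Miller–Rabin witness that 1333 is composite.

457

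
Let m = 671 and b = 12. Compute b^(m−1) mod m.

12^1 ≡ 12 (mod 671)
12^2 ≡ 12^2 = 144 ≡ 144 (mod 671)
12^4 ≡ 144^2 = 20736 ≡ 606 (mod 671)
12^8 ≡ 606^2 = 367236 ≡ 199 (mod 671)
12^16 ≡ 199^2 = 39601 ≡ 12 (mod 671)
12^32 ≡ 12^2 = 144 ≡ 144 (mod 671)
12^64 ≡ 144^2 = 20736 ≡ 606 (mod 671)
12^128 ≡ 606^2 = 367236 ≡ 199 (mod 671)
12^256 ≡ 199^2 = 39601 ≡ 12 (mod 671)
12^512 ≡ 12^2 = 144 ≡ 144 (mod 671)
670 = 512 + 128 + 16 + 8 + 4 + 2 in binary powers of 2.
So 12^670 ≡ 144 · 199 · 12 · 199 · 606 · 144 ≡ 474 (mod 671).
Since 474 ≠ 1, base 12 is a Fermat witness: 671 is composite.

474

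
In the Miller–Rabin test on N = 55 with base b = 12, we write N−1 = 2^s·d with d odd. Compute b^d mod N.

23

55 − 1 = 54 = 2^1 · 27, so d = 27.
12^1 ≡ 12 (mod 55)
12^2 ≡ 12^2 = 144 ≡ 34 (mod 55)
12^4 ≡ 34^2 = 1156 ≡ 1 (mod 55)
12^8 ≡ 1^2 = 1 ≡ 1 (mod 55)
12^16 ≡ 1^2 = 1 ≡ 1 (mod 55)
27 = 16 + 8 + 2 + 1 in binary powers of 2.
So 12^27 ≡ 1 · 1 · 34 · 12 ≡ 23 (mod 55).
Squaring chain: 23; never reaches −1, so base 12 is a Miller–Rabin witness that 55 is composite.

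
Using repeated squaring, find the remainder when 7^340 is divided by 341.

56

7^1 ≡ 7 (mod 341)
7^2 ≡ 7^2 = 49 ≡ 49 (mod 341)
7^4 ≡ 49^2 = 2401 ≡ 14 (mod 341)
7^8 ≡ 14^2 = 196 ≡ 196 (mod 341)
7^16 ≡ 196^2 = 38416 ≡ 224 (mod 341)
7^32 ≡ 224^2 = 50176 ≡ 49 (mod 341)
7^64 ≡ 49^2 = 2401 ≡ 14 (mod 341)
7^128 ≡ 14^2 = 196 ≡ 196 (mod 341)
7^256 ≡ 196^2 = 38416 ≡ 224 (mod 341)
340 = 256 + 64 + 16 + 4 in binary powers of 2.
So 7^340 ≡ 224 · 14 · 224 · 14 ≡ 56 (mod 341).
Since 56 ≠ 1, base 7 is a Fermat witness: 341 is composite.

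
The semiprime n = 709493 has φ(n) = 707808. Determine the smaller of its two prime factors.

809

φ(n) = (p−1)(q−1) = n − (p+q) + 1, so p + q = 709493 − 707808 + 1 = 1686.
p and q are the roots of t² − 1686t + 709493 = 0.
Discriminant: 1686² − 4·709493 = 2842596 − 2837972 = 4624; √4624 = 68.
q = (1686 − 68)/2 = 809, p = (1686 + 68)/2 = 877.
Check: 809 · 877 = 709493.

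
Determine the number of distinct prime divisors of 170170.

6

170170 = 2 · 85085
85085 = 5 · 17017
17017 = 7 · 2431
2431 = 11 · 221
221 = 13 · 17
170170 = 2 · 5 · 7 · 11 · 13 · 17, which has 6 distinct prime factors.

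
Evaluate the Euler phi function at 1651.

Factor: 1651 = 13 · 127.
φ(1651) = (13−1) · (127−1) = 12 · 126 = 1512.

1512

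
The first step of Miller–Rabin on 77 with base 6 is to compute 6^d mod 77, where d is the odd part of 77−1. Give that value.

77 − 1 = 76 = 2^2 · 19, so d = 19.
6^1 ≡ 6 (mod 77)
6^2 ≡ 6^2 = 36 ≡ 36 (mod 77)
6^4 ≡ 36^2 = 1296 ≡ 64 (mod 77)
6^8 ≡ 64^2 = 4096 ≡ 15 (mod 77)
6^16 ≡ 15^2 = 225 ≡ 71 (mod 77)
19 = 16 + 2 + 1 in binary powers of 2.
So 6^19 ≡ 71 · 36 · 6 ≡ 13 (mod 77).
Squaring chain: 13 → 15; never reaches −1, so base 6 is a Miller–Rabin witness that 77 is composite.

13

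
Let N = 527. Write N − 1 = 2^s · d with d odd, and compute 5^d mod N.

527 − 1 = 526 = 2^1 · 263, so d = 263.
5^1 ≡ 5 (mod 527)
5^2 ≡ 5^2 = 25 ≡ 25 (mod 527)
5^4 ≡ 25^2 = 625 ≡ 98 (mod 527)
5^8 ≡ 98^2 = 9604 ≡ 118 (mod 527)
5^16 ≡ 118^2 = 13924 ≡ 222 (mod 527)
5^32 ≡ 222^2 = 49284 ≡ 273 (mod 527)
5^64 ≡ 273^2 = 74529 ≡ 222 (mod 527)
5^128 ≡ 222^2 = 49284 ≡ 273 (mod 527)
5^256 ≡ 273^2 = 74529 ≡ 222 (mod 527)
263 = 256 + 4 + 2 + 1 in binary powers of 2.
So 5^263 ≡ 222 · 98 · 25 · 5 ≡ 180 (mod 527).
Squaring chain: 180; never reaches −1, so base 5 is a Miller–Rabin witness that 527 is composite.

180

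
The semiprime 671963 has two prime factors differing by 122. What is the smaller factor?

761

Since p = q + 122, we have 671963 = q(q + 122), so q² + 122q − 671963 = 0.
Discriminant: 122² + 4·671963 = 14884 + 2687852 = 2702736; √2702736 = 1644.
q = (−122 + 1644)/2 = 761, and p = q + 122 = 883.
Check: 761 · 883 = 671963.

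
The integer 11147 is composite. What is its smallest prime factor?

71

11147 is odd.
Digit sum 14, not divisible by 3.
Ends in 7: not divisible by 5.
7: 11147 = 7·1592 + 3
11: 11147 = 11·1013 + 4
13: 11147 = 13·857 + 6
17: 11147 = 17·655 + 12
19: 11147 = 19·586 + 13
23: 11147 = 23·484 + 15
29: 11147 = 29·384 + 11
31: 11147 = 31·359 + 18
37: 11147 = 37·301 + 10
41: 11147 = 41·271 + 36
43: 11147 = 43·259 + 10
47: 11147 = 47·237 + 8
53: 11147 = 53·210 + 17
59: 11147 = 59·188 + 55
61: 11147 = 61·182 + 45
67: 11147 = 67·166 + 25
71: 11147 = 71·157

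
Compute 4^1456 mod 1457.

4^1 ≡ 4 (mod 1457)
4^2 ≡ 4^2 = 16 ≡ 16 (mod 1457)
4^4 ≡ 16^2 = 256 ≡ 256 (mod 1457)
4^8 ≡ 256^2 = 65536 ≡ 1428 (mod 1457)
4^16 ≡ 1428^2 = 2039184 ≡ 841 (mod 1457)
4^32 ≡ 841^2 = 707281 ≡ 636 (mod 1457)
4^64 ≡ 636^2 = 404496 ≡ 907 (mod 1457)
4^128 ≡ 907^2 = 822649 ≡ 901 (mod 1457)
4^256 ≡ 901^2 = 811801 ≡ 252 (mod 1457)
4^512 ≡ 252^2 = 63504 ≡ 853 (mod 1457)
4^1024 ≡ 853^2 = 727609 ≡ 566 (mod 1457)
1456 = 1024 + 256 + 128 + 32 + 16 in binary powers of 2.
So 4^1456 ≡ 566 · 252 · 901 · 636 · 841 ≡ 686 (mod 1457).
Since 686 ≠ 1, base 4 is a Fermat witness: 1457 is composite.

686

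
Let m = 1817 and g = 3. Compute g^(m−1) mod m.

762

3^1 ≡ 3 (mod 1817)
3^2 ≡ 3^2 = 9 ≡ 9 (mod 1817)
3^4 ≡ 9^2 = 81 ≡ 81 (mod 1817)
3^8 ≡ 81^2 = 6561 ≡ 1110 (mod 1817)
3^16 ≡ 1110^2 = 1232100 ≡ 174 (mod 1817)
3^32 ≡ 174^2 = 30276 ≡ 1204 (mod 1817)
3^64 ≡ 1204^2 = 1449616 ≡ 1467 (mod 1817)
3^128 ≡ 1467^2 = 2152089 ≡ 761 (mod 1817)
3^256 ≡ 761^2 = 579121 ≡ 1315 (mod 1817)
3^512 ≡ 1315^2 = 1729225 ≡ 1258 (mod 1817)
3^1024 ≡ 1258^2 = 1582564 ≡ 1774 (mod 1817)
1816 = 1024 + 512 + 256 + 16 + 8 in binary powers of 2.
So 3^1816 ≡ 1774 · 1258 · 1315 · 174 · 1110 ≡ 762 (mod 1817).
Since 762 ≠ 1, base 3 is a Fermat witness: 1817 is composite.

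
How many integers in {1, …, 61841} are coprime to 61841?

Factor: 61841 = 13 · 67 · 71.
φ(61841) = (13−1) · (67−1) · (71−1) = 12 · 66 · 70 = 55440.

55440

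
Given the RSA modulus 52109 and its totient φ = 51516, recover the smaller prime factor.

107

φ(n) = (p−1)(q−1) = n − (p+q) + 1, so p + q = 52109 − 51516 + 1 = 594.
p and q are the roots of t² − 594t + 52109 = 0.
Discriminant: 594² − 4·52109 = 352836 − 208436 = 144400; √144400 = 380.
q = (594 − 380)/2 = 107, p = (594 + 380)/2 = 487.
Check: 107 · 487 = 52109.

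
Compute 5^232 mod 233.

1

5^1 ≡ 5 (mod 233)
5^2 ≡ 5^2 = 25 ≡ 25 (mod 233)
5^4 ≡ 25^2 = 625 ≡ 159 (mod 233)
5^8 ≡ 159^2 = 25281 ≡ 117 (mod 233)
5^16 ≡ 117^2 = 13689 ≡ 175 (mod 233)
5^32 ≡ 175^2 = 30625 ≡ 102 (mod 233)
5^64 ≡ 102^2 = 10404 ≡ 152 (mod 233)
5^128 ≡ 152^2 = 23104 ≡ 37 (mod 233)
232 = 128 + 64 + 32 + 8 in binary powers of 2.
So 5^232 ≡ 37 · 152 · 102 · 117 ≡ 1 (mod 233).
Since the result is 1, base 5 gives no evidence that 233 is composite.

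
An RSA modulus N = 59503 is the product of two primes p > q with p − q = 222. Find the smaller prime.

Since p = q + 222, we have 59503 = q(q + 222), so q² + 222q − 59503 = 0.
Discriminant: 222² + 4·59503 = 49284 + 238012 = 287296; √287296 = 536.
q = (−222 + 536)/2 = 157, and p = q + 222 = 379.
Check: 157 · 379 = 59503.

157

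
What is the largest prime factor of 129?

43

129 = 3 · 43
43 is prime.
So 129 = 3 · 43; the largest prime factor is 43.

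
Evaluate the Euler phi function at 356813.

Factor: 356813 = 17 · 139 · 151.
φ(356813) = (17−1) · (139−1) · (151−1) = 16 · 138 · 150 = 331200.

331200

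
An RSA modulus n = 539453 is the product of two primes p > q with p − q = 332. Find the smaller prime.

587

Since p = q + 332, we have 539453 = q(q + 332), so q² + 332q − 539453 = 0.
Discriminant: 332² + 4·539453 = 110224 + 2157812 = 2268036; √2268036 = 1506.
q = (−332 + 1506)/2 = 587, and p = q + 332 = 919.
Check: 587 · 919 = 539453.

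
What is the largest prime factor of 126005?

126005 = 5 · 25201
25201 = 11 · 2291
2291 = 29 · 79
79 is prime.
So 126005 = 5 · 11 · 29 · 79; the largest prime factor is 79.

79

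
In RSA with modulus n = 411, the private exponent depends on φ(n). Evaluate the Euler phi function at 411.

272

Factor: 411 = 3 · 137.
φ(411) = (3−1) · (137−1) = 2 · 136 = 272.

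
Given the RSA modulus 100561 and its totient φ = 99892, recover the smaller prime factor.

φ(n) = (p−1)(q−1) = n − (p+q) + 1, so p + q = 100561 − 99892 + 1 = 670.
p and q are the roots of t² − 670t + 100561 = 0.
Discriminant: 670² − 4·100561 = 448900 − 402244 = 46656; √46656 = 216.
q = (670 − 216)/2 = 227, p = (670 + 216)/2 = 443.
Check: 227 · 443 = 100561.

227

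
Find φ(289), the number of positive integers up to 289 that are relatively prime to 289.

272

Factor: 289 = 17^2.
φ(289) = 17^1·(17−1) = 272.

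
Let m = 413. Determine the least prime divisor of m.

7

413 is odd.
Digit sum 8, not divisible by 3.
Ends in 3: not divisible by 5.
7: 413 = 7·59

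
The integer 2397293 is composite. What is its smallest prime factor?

2397293 is odd.
Digit sum 35, not divisible by 3.
Ends in 3: not divisible by 5.
7: 2397293 = 7·342470 + 3
11: 2397293 = 11·217935 + 8
13: 2397293 = 13·184407 + 2
17: 2397293 = 17·141017 + 4
19: 2397293 = 19·126173 + 6
23: 2397293 = 23·104230 + 3
29: 2397293 = 29·82665 + 8
31: 2397293 = 31·77332 + 1
37: 2397293 = 37·64791 + 26
41: 2397293 = 41·58470 + 23
43: 2397293 = 43·55751

43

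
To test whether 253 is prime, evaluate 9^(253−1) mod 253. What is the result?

9^1 ≡ 9 (mod 253)
9^2 ≡ 9^2 = 81 ≡ 81 (mod 253)
9^4 ≡ 81^2 = 6561 ≡ 236 (mod 253)
9^8 ≡ 236^2 = 55696 ≡ 36 (mod 253)
9^16 ≡ 36^2 = 1296 ≡ 31 (mod 253)
9^32 ≡ 31^2 = 961 ≡ 202 (mod 253)
9^64 ≡ 202^2 = 40804 ≡ 71 (mod 253)
9^128 ≡ 71^2 = 5041 ≡ 234 (mod 253)
252 = 128 + 64 + 32 + 16 + 8 + 4 in binary powers of 2.
So 9^252 ≡ 234 · 71 · 202 · 31 · 36 · 236 ≡ 202 (mod 253).
Since 202 ≠ 1, base 9 is a Fermat witness: 253 is composite.

202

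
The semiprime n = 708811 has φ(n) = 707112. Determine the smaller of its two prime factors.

φ(n) = (p−1)(q−1) = n − (p+q) + 1, so p + q = 708811 − 707112 + 1 = 1700.
p and q are the roots of t² − 1700t + 708811 = 0.
Discriminant: 1700² − 4·708811 = 2890000 − 2835244 = 54756; √54756 = 234.
q = (1700 − 234)/2 = 733, p = (1700 + 234)/2 = 967.
Check: 733 · 967 = 708811.

733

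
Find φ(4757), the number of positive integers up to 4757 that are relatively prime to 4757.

Factor: 4757 = 67 · 71.
φ(4757) = (67−1) · (71−1) = 66 · 70 = 4620.

4620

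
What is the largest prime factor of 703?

703 = 19 · 37
37 is prime.
So 703 = 19 · 37; the largest prime factor is 37.

37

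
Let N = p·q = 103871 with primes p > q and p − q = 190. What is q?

Since p = q + 190, we have 103871 = q(q + 190), so q² + 190q − 103871 = 0.
Discriminant: 190² + 4·103871 = 36100 + 415484 = 451584; √451584 = 672.
q = (−190 + 672)/2 = 241, and p = q + 190 = 431.
Check: 241 · 431 = 103871.

241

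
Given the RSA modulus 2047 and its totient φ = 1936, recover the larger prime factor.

89

φ(n) = (p−1)(q−1) = n − (p+q) + 1, so p + q = 2047 − 1936 + 1 = 112.
p and q are the roots of t² − 112t + 2047 = 0.
Discriminant: 112² − 4·2047 = 12544 − 8188 = 4356; √4356 = 66.
q = (112 − 66)/2 = 23, p = (112 + 66)/2 = 89.
Check: 23 · 89 = 2047.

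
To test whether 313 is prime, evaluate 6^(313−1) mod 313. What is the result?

6^1 ≡ 6 (mod 313)
6^2 ≡ 6^2 = 36 ≡ 36 (mod 313)
6^4 ≡ 36^2 = 1296 ≡ 44 (mod 313)
6^8 ≡ 44^2 = 1936 ≡ 58 (mod 313)
6^16 ≡ 58^2 = 3364 ≡ 234 (mod 313)
6^32 ≡ 234^2 = 54756 ≡ 294 (mod 313)
6^64 ≡ 294^2 = 86436 ≡ 48 (mod 313)
6^128 ≡ 48^2 = 2304 ≡ 113 (mod 313)
6^256 ≡ 113^2 = 12769 ≡ 249 (mod 313)
312 = 256 + 32 + 16 + 8 in binary powers of 2.
So 6^312 ≡ 249 · 294 · 234 · 58 ≡ 1 (mod 313).
Since the result is 1, base 6 gives no evidence that 313 is composite.

1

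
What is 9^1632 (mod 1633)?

9^1 ≡ 9 (mod 1633)
9^2 ≡ 9^2 = 81 ≡ 81 (mod 1633)
9^4 ≡ 81^2 = 6561 ≡ 29 (mod 1633)
9^8 ≡ 29^2 = 841 ≡ 841 (mod 1633)
9^16 ≡ 841^2 = 707281 ≡ 192 (mod 1633)
9^32 ≡ 192^2 = 36864 ≡ 938 (mod 1633)
9^64 ≡ 938^2 = 879844 ≡ 1290 (mod 1633)
9^128 ≡ 1290^2 = 1664100 ≡ 73 (mod 1633)
9^256 ≡ 73^2 = 5329 ≡ 430 (mod 1633)
9^512 ≡ 430^2 = 184900 ≡ 371 (mod 1633)
9^1024 ≡ 371^2 = 137641 ≡ 469 (mod 1633)
1632 = 1024 + 512 + 64 + 32 in binary powers of 2.
So 9^1632 ≡ 469 · 371 · 1290 · 938 ≡ 1294 (mod 1633).
Since 1294 ≠ 1, base 9 is a Fermat witness: 1633 is composite.

1294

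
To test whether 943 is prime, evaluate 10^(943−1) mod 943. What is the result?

469

10^1 ≡ 10 (mod 943)
10^2 ≡ 10^2 = 100 ≡ 100 (mod 943)
10^4 ≡ 100^2 = 10000 ≡ 570 (mod 943)
10^8 ≡ 570^2 = 324900 ≡ 508 (mod 943)
10^16 ≡ 508^2 = 258064 ≡ 625 (mod 943)
10^32 ≡ 625^2 = 390625 ≡ 223 (mod 943)
10^64 ≡ 223^2 = 49729 ≡ 693 (mod 943)
10^128 ≡ 693^2 = 480249 ≡ 262 (mod 943)
10^256 ≡ 262^2 = 68644 ≡ 748 (mod 943)
10^512 ≡ 748^2 = 559504 ≡ 305 (mod 943)
942 = 512 + 256 + 128 + 32 + 8 + 4 + 2 in binary powers of 2.
So 10^942 ≡ 305 · 748 · 262 · 223 · 508 · 570 · 100 ≡ 469 (mod 943).
Since 469 ≠ 1, base 10 is a Fermat witness: 943 is composite.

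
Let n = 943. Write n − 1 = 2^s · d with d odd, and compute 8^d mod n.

943 − 1 = 942 = 2^1 · 471, so d = 471.
8^1 ≡ 8 (mod 943)
8^2 ≡ 8^2 = 64 ≡ 64 (mod 943)
8^4 ≡ 64^2 = 4096 ≡ 324 (mod 943)
8^8 ≡ 324^2 = 104976 ≡ 303 (mod 943)
8^16 ≡ 303^2 = 91809 ≡ 338 (mod 943)
8^32 ≡ 338^2 = 114244 ≡ 141 (mod 943)
8^64 ≡ 141^2 = 19881 ≡ 78 (mod 943)
8^128 ≡ 78^2 = 6084 ≡ 426 (mod 943)
8^256 ≡ 426^2 = 181476 ≡ 420 (mod 943)
471 = 256 + 128 + 64 + 16 + 4 + 2 + 1 in binary powers of 2.
So 8^471 ≡ 420 · 426 · 78 · 338 · 324 · 64 · 8 ≡ 607 (mod 943).
Squaring chain: 607; never reaches −1, so base 8 is a Miller–Rabin witness that 943 is composite.

607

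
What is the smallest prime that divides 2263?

2263 is odd.
Digit sum 13, not divisible by 3.
Ends in 3: not divisible by 5.
7: 2263 = 7·323 + 2
11: 2263 = 11·205 + 8
13: 2263 = 13·174 + 1
17: 2263 = 17·133 + 2
19: 2263 = 19·119 + 2
23: 2263 = 23·98 + 9
29: 2263 = 29·78 + 1
31: 2263 = 31·73

31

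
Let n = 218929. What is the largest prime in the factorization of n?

97

218929 = 37 · 5917
5917 = 61 · 97
97 is prime.
So 218929 = 37 · 61 · 97; the largest prime factor is 97.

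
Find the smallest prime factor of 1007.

1007 is odd.
Digit sum 8, not divisible by 3.
Ends in 7: not divisible by 5.
7: 1007 = 7·143 + 6
11: 1007 = 11·91 + 6
13: 1007 = 13·77 + 6
17: 1007 = 17·59 + 4
19: 1007 = 19·53

19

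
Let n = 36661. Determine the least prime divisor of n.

61

36661 is odd.
Digit sum 22, not divisible by 3.
Ends in 1: not divisible by 5.
7: 36661 = 7·5237 + 2
11: 36661 = 11·3332 + 9
13: 36661 = 13·2820 + 1
17: 36661 = 17·2156 + 9
19: 36661 = 19·1929 + 10
23: 36661 = 23·1593 + 22
29: 36661 = 29·1264 + 5
31: 36661 = 31·1182 + 19
37: 36661 = 37·990 + 31
41: 36661 = 41·894 + 7
43: 36661 = 43·852 + 25
47: 36661 = 47·780 + 1
53: 36661 = 53·691 + 38
59: 36661 = 59·621 + 22
61: 36661 = 61·601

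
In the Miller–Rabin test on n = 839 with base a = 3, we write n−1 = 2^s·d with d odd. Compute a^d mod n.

839 − 1 = 838 = 2^1 · 419, so d = 419.
3^1 ≡ 3 (mod 839)
3^2 ≡ 3^2 = 9 ≡ 9 (mod 839)
3^4 ≡ 9^2 = 81 ≡ 81 (mod 839)
3^8 ≡ 81^2 = 6561 ≡ 688 (mod 839)
3^16 ≡ 688^2 = 473344 ≡ 148 (mod 839)
3^32 ≡ 148^2 = 21904 ≡ 90 (mod 839)
3^64 ≡ 90^2 = 8100 ≡ 549 (mod 839)
3^128 ≡ 549^2 = 301401 ≡ 200 (mod 839)
3^256 ≡ 200^2 = 40000 ≡ 567 (mod 839)
419 = 256 + 128 + 32 + 2 + 1 in binary powers of 2.
So 3^419 ≡ 567 · 200 · 90 · 9 · 3 ≡ 1 (mod 839).
Since 3^d ≡ 1 (mod 839), base 3 does not prove 839 composite.

1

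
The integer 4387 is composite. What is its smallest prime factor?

41

4387 is odd.
Digit sum 22, not divisible by 3.
Ends in 7: not divisible by 5.
7: 4387 = 7·626 + 5
11: 4387 = 11·398 + 9
13: 4387 = 13·337 + 6
17: 4387 = 17·258 + 1
19: 4387 = 19·230 + 17
23: 4387 = 23·190 + 17
29: 4387 = 29·151 + 8
31: 4387 = 31·141 + 16
37: 4387 = 37·118 + 21
41: 4387 = 41·107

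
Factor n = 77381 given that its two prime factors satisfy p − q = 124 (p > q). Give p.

347

Since p = q + 124, we have 77381 = q(q + 124), so q² + 124q − 77381 = 0.
Discriminant: 124² + 4·77381 = 15376 + 309524 = 324900; √324900 = 570.
q = (−124 + 570)/2 = 223, and p = q + 124 = 347.
Check: 223 · 347 = 77381.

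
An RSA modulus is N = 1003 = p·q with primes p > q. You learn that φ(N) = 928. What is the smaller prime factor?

17

φ(n) = (p−1)(q−1) = n − (p+q) + 1, so p + q = 1003 − 928 + 1 = 76.
p and q are the roots of t² − 76t + 1003 = 0.
Discriminant: 76² − 4·1003 = 5776 − 4012 = 1764; √1764 = 42.
q = (76 − 42)/2 = 17, p = (76 + 42)/2 = 59.
Check: 17 · 59 = 1003.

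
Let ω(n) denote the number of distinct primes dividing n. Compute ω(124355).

124355 = 5 · 24871
24871 = 7 · 3553
3553 = 11 · 323
323 = 17 · 19
124355 = 5 · 7 · 11 · 17 · 19, which has 5 distinct prime factors.

5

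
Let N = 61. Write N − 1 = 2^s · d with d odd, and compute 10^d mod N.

50

61 − 1 = 60 = 2^2 · 15, so d = 15.
10^1 ≡ 10 (mod 61)
10^2 ≡ 10^2 = 100 ≡ 39 (mod 61)
10^4 ≡ 39^2 = 1521 ≡ 57 (mod 61)
10^8 ≡ 57^2 = 3249 ≡ 16 (mod 61)
15 = 8 + 4 + 2 + 1 in binary powers of 2.
So 10^15 ≡ 16 · 57 · 39 · 10 ≡ 50 (mod 61).
Squaring chain: 50 → 60; reaches −1, so base 10 does not prove 61 composite.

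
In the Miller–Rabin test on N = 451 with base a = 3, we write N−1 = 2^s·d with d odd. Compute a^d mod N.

451 − 1 = 450 = 2^1 · 225, so d = 225.
3^1 ≡ 3 (mod 451)
3^2 ≡ 3^2 = 9 ≡ 9 (mod 451)
3^4 ≡ 9^2 = 81 ≡ 81 (mod 451)
3^8 ≡ 81^2 = 6561 ≡ 247 (mod 451)
3^16 ≡ 247^2 = 61009 ≡ 124 (mod 451)
3^32 ≡ 124^2 = 15376 ≡ 42 (mod 451)
3^64 ≡ 42^2 = 1764 ≡ 411 (mod 451)
3^128 ≡ 411^2 = 168921 ≡ 247 (mod 451)
225 = 128 + 64 + 32 + 1 in binary powers of 2.
So 3^225 ≡ 247 · 411 · 42 · 3 ≡ 331 (mod 451).
Squaring chain: 331; never reaches −1, so base 3 is a Miller–Rabin witness that 451 is composite.

331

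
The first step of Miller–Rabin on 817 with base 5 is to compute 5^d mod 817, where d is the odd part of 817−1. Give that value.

710

817 − 1 = 816 = 2^4 · 51, so d = 51.
5^1 ≡ 5 (mod 817)
5^2 ≡ 5^2 = 25 ≡ 25 (mod 817)
5^4 ≡ 25^2 = 625 ≡ 625 (mod 817)
5^8 ≡ 625^2 = 390625 ≡ 99 (mod 817)
5^16 ≡ 99^2 = 9801 ≡ 814 (mod 817)
5^32 ≡ 814^2 = 662596 ≡ 9 (mod 817)
51 = 32 + 16 + 2 + 1 in binary powers of 2.
So 5^51 ≡ 9 · 814 · 25 · 5 ≡ 710 (mod 817).
Squaring chain: 710 → 11 → 121 → 752; never reaches −1, so base 5 is a Miller–Rabin witness that 817 is composite.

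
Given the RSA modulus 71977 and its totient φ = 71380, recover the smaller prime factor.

φ(n) = (p−1)(q−1) = n − (p+q) + 1, so p + q = 71977 − 71380 + 1 = 598.
p and q are the roots of t² − 598t + 71977 = 0.
Discriminant: 598² − 4·71977 = 357604 − 287908 = 69696; √69696 = 264.
q = (598 − 264)/2 = 167, p = (598 + 264)/2 = 431.
Check: 167 · 431 = 71977.

167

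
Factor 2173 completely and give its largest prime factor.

53

2173 = 41 · 53
53 is prime.
So 2173 = 41 · 53; the largest prime factor is 53.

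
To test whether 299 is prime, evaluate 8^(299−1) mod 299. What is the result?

8^1 ≡ 8 (mod 299)
8^2 ≡ 8^2 = 64 ≡ 64 (mod 299)
8^4 ≡ 64^2 = 4096 ≡ 209 (mod 299)
8^8 ≡ 209^2 = 43681 ≡ 27 (mod 299)
8^16 ≡ 27^2 = 729 ≡ 131 (mod 299)
8^32 ≡ 131^2 = 17161 ≡ 118 (mod 299)
8^64 ≡ 118^2 = 13924 ≡ 170 (mod 299)
8^128 ≡ 170^2 = 28900 ≡ 196 (mod 299)
8^256 ≡ 196^2 = 38416 ≡ 144 (mod 299)
298 = 256 + 32 + 8 + 2 in binary powers of 2.
So 8^298 ≡ 144 · 118 · 27 · 64 ≡ 77 (mod 299).
Since 77 ≠ 1, base 8 is a Fermat witness: 299 is composite.

77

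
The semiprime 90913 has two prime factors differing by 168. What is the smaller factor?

229

Since p = q + 168, we have 90913 = q(q + 168), so q² + 168q − 90913 = 0.
Discriminant: 168² + 4·90913 = 28224 + 363652 = 391876; √391876 = 626.
q = (−168 + 626)/2 = 229, and p = q + 168 = 397.
Check: 229 · 397 = 90913.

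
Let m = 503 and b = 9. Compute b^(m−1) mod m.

9^1 ≡ 9 (mod 503)
9^2 ≡ 9^2 = 81 ≡ 81 (mod 503)
9^4 ≡ 81^2 = 6561 ≡ 22 (mod 503)
9^8 ≡ 22^2 = 484 ≡ 484 (mod 503)
9^16 ≡ 484^2 = 234256 ≡ 361 (mod 503)
9^32 ≡ 361^2 = 130321 ≡ 44 (mod 503)
9^64 ≡ 44^2 = 1936 ≡ 427 (mod 503)
9^128 ≡ 427^2 = 182329 ≡ 243 (mod 503)
9^256 ≡ 243^2 = 59049 ≡ 198 (mod 503)
502 = 256 + 128 + 64 + 32 + 16 + 4 + 2 in binary powers of 2.
So 9^502 ≡ 198 · 243 · 427 · 44 · 361 · 22 · 81 ≡ 1 (mod 503).
Since the result is 1, base 9 gives no evidence that 503 is composite.

1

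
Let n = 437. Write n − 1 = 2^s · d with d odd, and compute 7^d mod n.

102

437 − 1 = 436 = 2^2 · 109, so d = 109.
7^1 ≡ 7 (mod 437)
7^2 ≡ 7^2 = 49 ≡ 49 (mod 437)
7^4 ≡ 49^2 = 2401 ≡ 216 (mod 437)
7^8 ≡ 216^2 = 46656 ≡ 334 (mod 437)
7^16 ≡ 334^2 = 111556 ≡ 121 (mod 437)
7^32 ≡ 121^2 = 14641 ≡ 220 (mod 437)
7^64 ≡ 220^2 = 48400 ≡ 330 (mod 437)
109 = 64 + 32 + 8 + 4 + 1 in binary powers of 2.
So 7^109 ≡ 330 · 220 · 334 · 216 · 7 ≡ 102 (mod 437).
Squaring chain: 102 → 353; never reaches −1, so base 7 is a Miller–Rabin witness that 437 is composite.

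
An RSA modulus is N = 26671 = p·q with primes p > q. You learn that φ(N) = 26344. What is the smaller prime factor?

φ(n) = (p−1)(q−1) = n − (p+q) + 1, so p + q = 26671 − 26344 + 1 = 328.
p and q are the roots of t² − 328t + 26671 = 0.
Discriminant: 328² − 4·26671 = 107584 − 106684 = 900; √900 = 30.
q = (328 − 30)/2 = 149, p = (328 + 30)/2 = 179.
Check: 149 · 179 = 26671.

149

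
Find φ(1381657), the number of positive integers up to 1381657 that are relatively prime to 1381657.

1338480

Factor: 1381657 = 53 · 131 · 199.
φ(1381657) = (53−1) · (131−1) · (199−1) = 52 · 130 · 198 = 1338480.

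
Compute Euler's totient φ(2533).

Factor: 2533 = 17 · 149.
φ(2533) = (17−1) · (149−1) = 16 · 148 = 2368.

2368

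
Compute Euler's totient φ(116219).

Factor: 116219 = 23 · 31 · 163.
φ(116219) = (23−1) · (31−1) · (163−1) = 22 · 30 · 162 = 106920.

106920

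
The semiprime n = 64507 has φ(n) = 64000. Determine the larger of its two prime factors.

φ(n) = (p−1)(q−1) = n − (p+q) + 1, so p + q = 64507 − 64000 + 1 = 508.
p and q are the roots of t² − 508t + 64507 = 0.
Discriminant: 508² − 4·64507 = 258064 − 258028 = 36; √36 = 6.
q = (508 − 6)/2 = 251, p = (508 + 6)/2 = 257.
Check: 251 · 257 = 64507.

257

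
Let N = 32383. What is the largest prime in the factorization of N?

32383 = 13 · 2491
2491 = 47 · 53
53 is prime.
So 32383 = 13 · 47 · 53; the largest prime factor is 53.

53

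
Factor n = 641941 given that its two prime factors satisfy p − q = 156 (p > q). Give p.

883

Since p = q + 156, we have 641941 = q(q + 156), so q² + 156q − 641941 = 0.
Discriminant: 156² + 4·641941 = 24336 + 2567764 = 2592100; √2592100 = 1610.
q = (−156 + 1610)/2 = 727, and p = q + 156 = 883.
Check: 727 · 883 = 641941.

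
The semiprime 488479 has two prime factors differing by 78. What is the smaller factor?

661

Since p = q + 78, we have 488479 = q(q + 78), so q² + 78q − 488479 = 0.
Discriminant: 78² + 4·488479 = 6084 + 1953916 = 1960000; √1960000 = 1400.
q = (−78 + 1400)/2 = 661, and p = q + 78 = 739.
Check: 661 · 739 = 488479.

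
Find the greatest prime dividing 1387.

1387 = 19 · 73
73 is prime.
So 1387 = 19 · 73; the largest prime factor is 73.

73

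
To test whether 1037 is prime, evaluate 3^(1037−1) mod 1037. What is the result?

3^1 ≡ 3 (mod 1037)
3^2 ≡ 3^2 = 9 ≡ 9 (mod 1037)
3^4 ≡ 9^2 = 81 ≡ 81 (mod 1037)
3^8 ≡ 81^2 = 6561 ≡ 339 (mod 1037)
3^16 ≡ 339^2 = 114921 ≡ 851 (mod 1037)
3^32 ≡ 851^2 = 724201 ≡ 375 (mod 1037)
3^64 ≡ 375^2 = 140625 ≡ 630 (mod 1037)
3^128 ≡ 630^2 = 396900 ≡ 766 (mod 1037)
3^256 ≡ 766^2 = 586756 ≡ 851 (mod 1037)
3^512 ≡ 851^2 = 724201 ≡ 375 (mod 1037)
3^1024 ≡ 375^2 = 140625 ≡ 630 (mod 1037)
1036 = 1024 + 8 + 4 in binary powers of 2.
So 3^1036 ≡ 630 · 339 · 81 ≡ 973 (mod 1037).
Since 973 ≠ 1, base 3 is a Fermat witness: 1037 is composite.

973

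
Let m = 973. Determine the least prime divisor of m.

7

973 is odd.
Digit sum 19, not divisible by 3.
Ends in 3: not divisible by 5.
7: 973 = 7·139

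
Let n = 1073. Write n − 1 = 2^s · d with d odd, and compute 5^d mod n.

912

1073 − 1 = 1072 = 2^4 · 67, so d = 67.
5^1 ≡ 5 (mod 1073)
5^2 ≡ 5^2 = 25 ≡ 25 (mod 1073)
5^4 ≡ 25^2 = 625 ≡ 625 (mod 1073)
5^8 ≡ 625^2 = 390625 ≡ 53 (mod 1073)
5^16 ≡ 53^2 = 2809 ≡ 663 (mod 1073)
5^32 ≡ 663^2 = 439569 ≡ 712 (mod 1073)
5^64 ≡ 712^2 = 506944 ≡ 488 (mod 1073)
67 = 64 + 2 + 1 in binary powers of 2.
So 5^67 ≡ 488 · 25 · 5 ≡ 912 (mod 1073).
Squaring chain: 912 → 169 → 663 → 712; never reaches −1, so base 5 is a Miller–Rabin witness that 1073 is composite.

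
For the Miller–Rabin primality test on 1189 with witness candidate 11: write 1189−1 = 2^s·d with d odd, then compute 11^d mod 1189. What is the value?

1189 − 1 = 1188 = 2^2 · 297, so d = 297.
11^1 ≡ 11 (mod 1189)
11^2 ≡ 11^2 = 121 ≡ 121 (mod 1189)
11^4 ≡ 121^2 = 14641 ≡ 373 (mod 1189)
11^8 ≡ 373^2 = 139129 ≡ 16 (mod 1189)
11^16 ≡ 16^2 = 256 ≡ 256 (mod 1189)
11^32 ≡ 256^2 = 65536 ≡ 141 (mod 1189)
11^64 ≡ 141^2 = 19881 ≡ 857 (mod 1189)
11^128 ≡ 857^2 = 734449 ≡ 836 (mod 1189)
11^256 ≡ 836^2 = 698896 ≡ 953 (mod 1189)
297 = 256 + 32 + 8 + 1 in binary powers of 2.
So 11^297 ≡ 953 · 141 · 16 · 11 ≡ 438 (mod 1189).
Squaring chain: 438 → 415; never reaches −1, so base 11 is a Miller–Rabin witness that 1189 is composite.

438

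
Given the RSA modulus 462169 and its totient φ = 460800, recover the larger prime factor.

φ(n) = (p−1)(q−1) = n − (p+q) + 1, so p + q = 462169 − 460800 + 1 = 1370.
p and q are the roots of t² − 1370t + 462169 = 0.
Discriminant: 1370² − 4·462169 = 1876900 − 1848676 = 28224; √28224 = 168.
q = (1370 − 168)/2 = 601, p = (1370 + 168)/2 = 769.
Check: 601 · 769 = 462169.

769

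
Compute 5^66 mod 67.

5^1 ≡ 5 (mod 67)
5^2 ≡ 5^2 = 25 ≡ 25 (mod 67)
5^4 ≡ 25^2 = 625 ≡ 22 (mod 67)
5^8 ≡ 22^2 = 484 ≡ 15 (mod 67)
5^16 ≡ 15^2 = 225 ≡ 24 (mod 67)
5^32 ≡ 24^2 = 576 ≡ 40 (mod 67)
5^64 ≡ 40^2 = 1600 ≡ 59 (mod 67)
66 = 64 + 2 in binary powers of 2.
So 5^66 ≡ 59 · 25 ≡ 1 (mod 67).
Since the result is 1, base 5 gives no evidence that 67 is composite.

1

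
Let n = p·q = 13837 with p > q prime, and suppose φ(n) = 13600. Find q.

φ(n) = (p−1)(q−1) = n − (p+q) + 1, so p + q = 13837 − 13600 + 1 = 238.
p and q are the roots of t² − 238t + 13837 = 0.
Discriminant: 238² − 4·13837 = 56644 − 55348 = 1296; √1296 = 36.
q = (238 − 36)/2 = 101, p = (238 + 36)/2 = 137.
Check: 101 · 137 = 13837.

101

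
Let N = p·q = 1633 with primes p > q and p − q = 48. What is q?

Since p = q + 48, we have 1633 = q(q + 48), so q² + 48q − 1633 = 0.
Discriminant: 48² + 4·1633 = 2304 + 6532 = 8836; √8836 = 94.
q = (−48 + 94)/2 = 23, and p = q + 48 = 71.
Check: 23 · 71 = 1633.

23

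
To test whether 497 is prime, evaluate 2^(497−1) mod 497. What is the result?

135

2^1 ≡ 2 (mod 497)
2^2 ≡ 2^2 = 4 ≡ 4 (mod 497)
2^4 ≡ 4^2 = 16 ≡ 16 (mod 497)
2^8 ≡ 16^2 = 256 ≡ 256 (mod 497)
2^16 ≡ 256^2 = 65536 ≡ 429 (mod 497)
2^32 ≡ 429^2 = 184041 ≡ 151 (mod 497)
2^64 ≡ 151^2 = 22801 ≡ 436 (mod 497)
2^128 ≡ 436^2 = 190096 ≡ 242 (mod 497)
2^256 ≡ 242^2 = 58564 ≡ 415 (mod 497)
496 = 256 + 128 + 64 + 32 + 16 in binary powers of 2.
So 2^496 ≡ 415 · 242 · 436 · 151 · 429 ≡ 135 (mod 497).
Since 135 ≠ 1, base 2 is a Fermat witness: 497 is composite.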